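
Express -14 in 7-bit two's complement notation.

1. Binary of +14:  0001110
2. Invert bits:     1110001
3. Add 1:           1110010

Answer: 1110010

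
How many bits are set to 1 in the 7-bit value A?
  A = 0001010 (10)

0001010
1-bits at positions (from bit 0 = LSB): 1, 3
Count = 2

Answer: 2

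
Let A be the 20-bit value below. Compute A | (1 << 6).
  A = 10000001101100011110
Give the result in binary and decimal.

Mask = 1 << 6 = 00000000000001000000
Bit 6 of A is 0, so OR-ing with the mask flips it to 1.
  10000001101100011110
| 00000000000001000000
----------------------
  10000001101101011110

Answer: 10000001101101011110 (531294)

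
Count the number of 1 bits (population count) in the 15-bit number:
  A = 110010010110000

110010010110000
1-bits at positions (from bit 0 = LSB): 4, 5, 7, 10, 13, 14
Count = 6

Answer: 6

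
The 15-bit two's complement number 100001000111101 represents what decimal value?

MSB is 1, so the value is negative. Find the magnitude:
1. Invert bits:  011110111000010
2. Add 1:        011110111000011  = 15811
3. Apply sign:   -15811

Answer: -15811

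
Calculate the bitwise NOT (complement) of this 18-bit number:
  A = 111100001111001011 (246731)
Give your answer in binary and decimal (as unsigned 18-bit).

Flip each bit (0->1, 1->0):
  111100001111001011
  000011110000110100

Answer: 000011110000110100 (15412)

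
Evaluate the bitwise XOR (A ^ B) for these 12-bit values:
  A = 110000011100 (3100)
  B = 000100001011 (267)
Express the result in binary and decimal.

Apply ^ to each column (1 where bits differ):
  110000011100
^ 000100001011
--------------
  110100010111

Answer: 110100010111 (3351)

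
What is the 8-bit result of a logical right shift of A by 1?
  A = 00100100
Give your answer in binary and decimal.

Logical shift right by 1: drop the bottom 1 bit(s), prepend 1 zero(s) on the left.
  00100100  ->  keep [0010010], discard [0], prepend 0
= 00010010

Answer: 00010010 (18)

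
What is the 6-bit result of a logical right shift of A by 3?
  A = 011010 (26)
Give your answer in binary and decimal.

Logical shift right by 3: drop the bottom 3 bit(s), prepend 3 zero(s) on the left.
  011010  ->  keep [011], discard [010], prepend 000
= 000011

Answer: 000011 (3)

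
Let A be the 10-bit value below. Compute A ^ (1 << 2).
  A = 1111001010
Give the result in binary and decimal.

Mask = 1 << 2 = 0000000100
Bit 2 of A is 0; XOR with the mask flips it to 1.
  1111001010
^ 0000000100
------------
  1111001110

Answer: 1111001110 (974)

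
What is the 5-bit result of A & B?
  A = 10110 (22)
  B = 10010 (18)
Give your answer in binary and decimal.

Apply & to each column (1 only where both bits are 1):
  10110
& 10010
-------
  10010

Answer: 10010 (18)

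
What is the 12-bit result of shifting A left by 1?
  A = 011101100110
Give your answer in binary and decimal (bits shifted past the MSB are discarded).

Shift left by 1: drop the top 1 bit(s), append 1 zero(s) on the right.
  011101100110  ->  discard [0], keep [11101100110], append 0
= 111011001100

Answer: 111011001100 (3788)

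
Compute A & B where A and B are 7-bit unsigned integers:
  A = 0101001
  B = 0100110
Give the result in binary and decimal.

Apply & to each column (1 only where both bits are 1):
  0101001
& 0100110
---------
  0100000

Answer: 0100000 (32)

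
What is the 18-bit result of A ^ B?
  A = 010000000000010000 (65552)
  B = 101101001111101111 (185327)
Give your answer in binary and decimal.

Apply ^ to each column (1 where bits differ):
  010000000000010000
^ 101101001111101111
--------------------
  111101001111111111

Answer: 111101001111111111 (250879)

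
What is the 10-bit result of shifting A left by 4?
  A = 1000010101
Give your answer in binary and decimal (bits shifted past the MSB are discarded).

Shift left by 4: drop the top 4 bit(s), append 4 zero(s) on the right.
  1000010101  ->  discard [1000], keep [010101], append 0000
= 0101010000

Answer: 0101010000 (336)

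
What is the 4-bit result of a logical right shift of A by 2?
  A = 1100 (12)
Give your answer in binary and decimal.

Logical shift right by 2: drop the bottom 2 bit(s), prepend 2 zero(s) on the left.
  1100  ->  keep [11], discard [00], prepend 00
= 0011

Answer: 0011 (3)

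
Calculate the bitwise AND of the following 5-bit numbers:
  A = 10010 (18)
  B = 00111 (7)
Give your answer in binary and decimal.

Apply & to each column (1 only where both bits are 1):
  10010
& 00111
-------
  00010

Answer: 00010 (2)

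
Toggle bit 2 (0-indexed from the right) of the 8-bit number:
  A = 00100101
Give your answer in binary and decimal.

Mask = 1 << 2 = 00000100
Bit 2 of A is 1; XOR with the mask flips it to 0.
  00100101
^ 00000100
----------
  00100001

Answer: 00100001 (33)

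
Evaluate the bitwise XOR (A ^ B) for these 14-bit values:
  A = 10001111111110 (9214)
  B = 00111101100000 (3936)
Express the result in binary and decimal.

Apply ^ to each column (1 where bits differ):
  10001111111110
^ 00111101100000
----------------
  10110010011110

Answer: 10110010011110 (11422)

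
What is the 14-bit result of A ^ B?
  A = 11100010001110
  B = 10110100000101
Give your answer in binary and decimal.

Apply ^ to each column (1 where bits differ):
  11100010001110
^ 10110100000101
----------------
  01010110001011

Answer: 01010110001011 (5515)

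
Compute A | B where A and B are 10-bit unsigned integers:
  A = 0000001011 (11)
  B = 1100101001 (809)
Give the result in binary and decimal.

Apply | to each column (1 where either bit is 1):
  0000001011
| 1100101001
------------
  1100101011

Answer: 1100101011 (811)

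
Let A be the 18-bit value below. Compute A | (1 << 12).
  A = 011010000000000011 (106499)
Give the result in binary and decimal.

Mask = 1 << 12 = 000001000000000000
Bit 12 of A is 0, so OR-ing with the mask flips it to 1.
  011010000000000011
| 000001000000000000
--------------------
  011011000000000011

Answer: 011011000000000011 (110595)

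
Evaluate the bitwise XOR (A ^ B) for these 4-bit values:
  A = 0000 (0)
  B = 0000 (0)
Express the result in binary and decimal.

Apply ^ to each column (1 where bits differ):
  0000
^ 0000
------
  0000

Answer: 0000 (0)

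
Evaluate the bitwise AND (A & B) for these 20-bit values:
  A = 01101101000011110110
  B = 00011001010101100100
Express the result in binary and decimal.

Apply & to each column (1 only where both bits are 1):
  01101101000011110110
& 00011001010101100100
----------------------
  00001001000001100100

Answer: 00001001000001100100 (36964)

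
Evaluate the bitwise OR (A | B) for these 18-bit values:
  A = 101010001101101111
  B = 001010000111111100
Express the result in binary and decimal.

Apply | to each column (1 where either bit is 1):
  101010001101101111
| 001010000111111100
--------------------
  101010001111111111

Answer: 101010001111111111 (173055)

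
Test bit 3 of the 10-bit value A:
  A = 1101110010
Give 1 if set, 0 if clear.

Bit 3 is the 4th from the right.
  1101110010
        ^
That bit is 0.

Answer: 0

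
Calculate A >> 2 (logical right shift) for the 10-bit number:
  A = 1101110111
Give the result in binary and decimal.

Logical shift right by 2: drop the bottom 2 bit(s), prepend 2 zero(s) on the left.
  1101110111  ->  keep [11011101], discard [11], prepend 00
= 0011011101

Answer: 0011011101 (221)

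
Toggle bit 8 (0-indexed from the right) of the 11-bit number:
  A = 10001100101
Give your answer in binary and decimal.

Mask = 1 << 8 = 00100000000
Bit 8 of A is 0; XOR with the mask flips it to 1.
  10001100101
^ 00100000000
-------------
  10101100101

Answer: 10101100101 (1381)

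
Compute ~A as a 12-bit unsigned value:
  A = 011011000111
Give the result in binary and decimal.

Flip each bit (0->1, 1->0):
  011011000111
  100100111000

Answer: 100100111000 (2360)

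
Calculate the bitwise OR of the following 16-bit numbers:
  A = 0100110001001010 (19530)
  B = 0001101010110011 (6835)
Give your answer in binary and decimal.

Apply | to each column (1 where either bit is 1):
  0100110001001010
| 0001101010110011
------------------
  0101111011111011

Answer: 0101111011111011 (24315)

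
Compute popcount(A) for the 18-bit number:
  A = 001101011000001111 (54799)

001101011000001111
1-bits at positions (from bit 0 = LSB): 0, 1, 2, 3, 9, 10, 12, 14, 15
Count = 9

Answer: 9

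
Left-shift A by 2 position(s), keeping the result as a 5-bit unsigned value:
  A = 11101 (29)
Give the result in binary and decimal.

Shift left by 2: drop the top 2 bit(s), append 2 zero(s) on the right.
  11101  ->  discard [11], keep [101], append 00
= 10100

Answer: 10100 (20)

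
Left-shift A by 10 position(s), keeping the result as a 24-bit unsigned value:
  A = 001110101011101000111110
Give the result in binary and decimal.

Shift left by 10: drop the top 10 bit(s), append 10 zero(s) on the right.
  001110101011101000111110  ->  discard [0011101010], keep [11101000111110], append 0000000000
= 111010001111100000000000

Answer: 111010001111100000000000 (15267840)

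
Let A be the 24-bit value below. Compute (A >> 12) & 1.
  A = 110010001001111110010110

Bit 12 is the 13th from the right.
  110010001001111110010110
             ^
That bit is 1.

Answer: 1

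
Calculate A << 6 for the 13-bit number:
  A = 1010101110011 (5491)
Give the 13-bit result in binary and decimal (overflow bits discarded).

Shift left by 6: drop the top 6 bit(s), append 6 zero(s) on the right.
  1010101110011  ->  discard [101010], keep [1110011], append 000000
= 1110011000000

Answer: 1110011000000 (7360)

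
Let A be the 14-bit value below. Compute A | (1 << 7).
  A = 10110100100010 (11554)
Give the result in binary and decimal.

Mask = 1 << 7 = 00000010000000
Bit 7 of A is 0, so OR-ing with the mask flips it to 1.
  10110100100010
| 00000010000000
----------------
  10110110100010

Answer: 10110110100010 (11682)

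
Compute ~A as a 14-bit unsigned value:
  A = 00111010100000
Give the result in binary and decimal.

Flip each bit (0->1, 1->0):
  00111010100000
  11000101011111

Answer: 11000101011111 (12639)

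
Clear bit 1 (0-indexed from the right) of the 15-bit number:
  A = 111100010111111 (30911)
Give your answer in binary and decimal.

Mask = ~(1 << 1) = 111111111111101
Bit 1 of A is 1, so AND-ing with the mask clears it to 0.
  111100010111111
& 111111111111101
-----------------
  111100010111101

Answer: 111100010111101 (30909)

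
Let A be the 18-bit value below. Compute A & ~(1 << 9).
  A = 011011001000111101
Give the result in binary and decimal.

Mask = ~(1 << 9) = 111111110111111111
Bit 9 of A is 1, so AND-ing with the mask clears it to 0.
  011011001000111101
& 111111110111111111
--------------------
  011011000000111101

Answer: 011011000000111101 (110653)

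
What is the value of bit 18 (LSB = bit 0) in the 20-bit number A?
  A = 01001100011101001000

Bit 18 is the 19th from the right.
  01001100011101001000
   ^
That bit is 1.

Answer: 1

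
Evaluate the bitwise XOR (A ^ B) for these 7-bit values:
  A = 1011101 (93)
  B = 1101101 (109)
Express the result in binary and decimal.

Apply ^ to each column (1 where bits differ):
  1011101
^ 1101101
---------
  0110000

Answer: 0110000 (48)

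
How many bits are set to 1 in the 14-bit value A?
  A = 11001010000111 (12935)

11001010000111
1-bits at positions (from bit 0 = LSB): 0, 1, 2, 7, 9, 12, 13
Count = 7

Answer: 7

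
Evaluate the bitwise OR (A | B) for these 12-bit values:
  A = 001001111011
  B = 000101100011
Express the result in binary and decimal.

Apply | to each column (1 where either bit is 1):
  001001111011
| 000101100011
--------------
  001101111011

Answer: 001101111011 (891)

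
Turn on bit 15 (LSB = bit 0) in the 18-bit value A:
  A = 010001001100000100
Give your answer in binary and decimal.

Mask = 1 << 15 = 001000000000000000
Bit 15 of A is 0, so OR-ing with the mask flips it to 1.
  010001001100000100
| 001000000000000000
--------------------
  011001001100000100

Answer: 011001001100000100 (103172)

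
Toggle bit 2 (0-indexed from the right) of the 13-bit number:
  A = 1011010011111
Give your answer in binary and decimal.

Mask = 1 << 2 = 0000000000100
Bit 2 of A is 1; XOR with the mask flips it to 0.
  1011010011111
^ 0000000000100
---------------
  1011010011011

Answer: 1011010011011 (5787)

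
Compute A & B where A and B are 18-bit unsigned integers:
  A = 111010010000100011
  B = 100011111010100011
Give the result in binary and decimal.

Apply & to each column (1 only where both bits are 1):
  111010010000100011
& 100011111010100011
--------------------
  100010010000100011

Answer: 100010010000100011 (140323)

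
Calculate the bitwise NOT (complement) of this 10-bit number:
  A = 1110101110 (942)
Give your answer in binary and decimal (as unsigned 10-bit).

Flip each bit (0->1, 1->0):
  1110101110
  0001010001

Answer: 0001010001 (81)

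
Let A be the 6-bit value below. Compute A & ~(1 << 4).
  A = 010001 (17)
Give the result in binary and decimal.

Mask = ~(1 << 4) = 101111
Bit 4 of A is 1, so AND-ing with the mask clears it to 0.
  010001
& 101111
--------
  000001

Answer: 000001 (1)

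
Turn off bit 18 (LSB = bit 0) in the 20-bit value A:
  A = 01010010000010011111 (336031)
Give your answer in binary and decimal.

Mask = ~(1 << 18) = 10111111111111111111
Bit 18 of A is 1, so AND-ing with the mask clears it to 0.
  01010010000010011111
& 10111111111111111111
----------------------
  00010010000010011111

Answer: 00010010000010011111 (73887)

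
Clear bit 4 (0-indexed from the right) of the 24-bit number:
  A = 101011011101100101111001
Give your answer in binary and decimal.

Mask = ~(1 << 4) = 111111111111111111101111
Bit 4 of A is 1, so AND-ing with the mask clears it to 0.
  101011011101100101111001
& 111111111111111111101111
--------------------------
  101011011101100101101001

Answer: 101011011101100101101001 (11393385)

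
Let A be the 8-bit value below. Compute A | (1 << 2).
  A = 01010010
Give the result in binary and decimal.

Mask = 1 << 2 = 00000100
Bit 2 of A is 0, so OR-ing with the mask flips it to 1.
  01010010
| 00000100
----------
  01010110

Answer: 01010110 (86)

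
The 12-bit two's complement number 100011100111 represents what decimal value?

MSB is 1, so the value is negative. Find the magnitude:
1. Invert bits:  011100011000
2. Add 1:        011100011001  = 1817
3. Apply sign:   -1817

Answer: -1817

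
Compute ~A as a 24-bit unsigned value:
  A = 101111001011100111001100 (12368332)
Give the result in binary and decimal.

Flip each bit (0->1, 1->0):
  101111001011100111001100
  010000110100011000110011

Answer: 010000110100011000110011 (4408883)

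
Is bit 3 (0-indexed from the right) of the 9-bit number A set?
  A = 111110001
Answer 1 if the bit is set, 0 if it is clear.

Bit 3 is the 4th from the right.
  111110001
       ^
That bit is 0.

Answer: 0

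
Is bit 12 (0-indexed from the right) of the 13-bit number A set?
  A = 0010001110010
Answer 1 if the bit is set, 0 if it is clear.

Bit 12 is the 13th from the right.
  0010001110010
  ^
That bit is 0.

Answer: 0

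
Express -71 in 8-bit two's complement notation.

1. Binary of +71:  01000111
2. Invert bits:     10111000
3. Add 1:           10111001

Answer: 10111001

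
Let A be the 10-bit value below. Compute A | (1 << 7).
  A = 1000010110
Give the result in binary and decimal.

Mask = 1 << 7 = 0010000000
Bit 7 of A is 0, so OR-ing with the mask flips it to 1.
  1000010110
| 0010000000
------------
  1010010110

Answer: 1010010110 (662)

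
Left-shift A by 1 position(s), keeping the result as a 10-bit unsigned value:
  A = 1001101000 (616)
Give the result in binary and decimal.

Shift left by 1: drop the top 1 bit(s), append 1 zero(s) on the right.
  1001101000  ->  discard [1], keep [001101000], append 0
= 0011010000

Answer: 0011010000 (208)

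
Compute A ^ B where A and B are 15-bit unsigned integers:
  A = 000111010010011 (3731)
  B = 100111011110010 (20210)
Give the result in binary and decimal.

Apply ^ to each column (1 where bits differ):
  000111010010011
^ 100111011110010
-----------------
  100000001100001

Answer: 100000001100001 (16481)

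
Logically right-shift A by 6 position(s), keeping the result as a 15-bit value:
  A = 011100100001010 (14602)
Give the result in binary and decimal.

Logical shift right by 6: drop the bottom 6 bit(s), prepend 6 zero(s) on the left.
  011100100001010  ->  keep [011100100], discard [001010], prepend 000000
= 000000011100100

Answer: 000000011100100 (228)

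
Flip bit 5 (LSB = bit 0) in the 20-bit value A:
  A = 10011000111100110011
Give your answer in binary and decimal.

Mask = 1 << 5 = 00000000000000100000
Bit 5 of A is 1; XOR with the mask flips it to 0.
  10011000111100110011
^ 00000000000000100000
----------------------
  10011000111100010011

Answer: 10011000111100010011 (626451)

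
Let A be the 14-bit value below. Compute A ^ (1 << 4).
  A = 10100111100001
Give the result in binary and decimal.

Mask = 1 << 4 = 00000000010000
Bit 4 of A is 0; XOR with the mask flips it to 1.
  10100111100001
^ 00000000010000
----------------
  10100111110001

Answer: 10100111110001 (10737)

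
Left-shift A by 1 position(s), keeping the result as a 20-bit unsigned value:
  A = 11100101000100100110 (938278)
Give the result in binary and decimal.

Shift left by 1: drop the top 1 bit(s), append 1 zero(s) on the right.
  11100101000100100110  ->  discard [1], keep [1100101000100100110], append 0
= 11001010001001001100

Answer: 11001010001001001100 (827980)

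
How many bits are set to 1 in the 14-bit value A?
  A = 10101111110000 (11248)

10101111110000
1-bits at positions (from bit 0 = LSB): 4, 5, 6, 7, 8, 9, 11, 13
Count = 8

Answer: 8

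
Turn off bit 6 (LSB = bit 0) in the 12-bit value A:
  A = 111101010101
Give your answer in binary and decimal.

Mask = ~(1 << 6) = 111110111111
Bit 6 of A is 1, so AND-ing with the mask clears it to 0.
  111101010101
& 111110111111
--------------
  111100010101

Answer: 111100010101 (3861)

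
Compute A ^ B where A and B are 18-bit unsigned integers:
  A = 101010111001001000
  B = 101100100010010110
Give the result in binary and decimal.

Apply ^ to each column (1 where bits differ):
  101010111001001000
^ 101100100010010110
--------------------
  000110011011011110

Answer: 000110011011011110 (26334)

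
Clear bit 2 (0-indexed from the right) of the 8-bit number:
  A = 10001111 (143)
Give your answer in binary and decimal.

Mask = ~(1 << 2) = 11111011
Bit 2 of A is 1, so AND-ing with the mask clears it to 0.
  10001111
& 11111011
----------
  10001011

Answer: 10001011 (139)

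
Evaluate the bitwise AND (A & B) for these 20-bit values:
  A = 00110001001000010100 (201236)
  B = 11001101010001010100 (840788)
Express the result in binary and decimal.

Apply & to each column (1 only where both bits are 1):
  00110001001000010100
& 11001101010001010100
----------------------
  00000001000000010100

Answer: 00000001000000010100 (4116)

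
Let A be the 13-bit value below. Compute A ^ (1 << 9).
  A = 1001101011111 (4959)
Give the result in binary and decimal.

Mask = 1 << 9 = 0001000000000
Bit 9 of A is 1; XOR with the mask flips it to 0.
  1001101011111
^ 0001000000000
---------------
  1000101011111

Answer: 1000101011111 (4447)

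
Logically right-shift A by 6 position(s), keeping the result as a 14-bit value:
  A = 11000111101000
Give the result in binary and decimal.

Logical shift right by 6: drop the bottom 6 bit(s), prepend 6 zero(s) on the left.
  11000111101000  ->  keep [11000111], discard [101000], prepend 000000
= 00000011000111

Answer: 00000011000111 (199)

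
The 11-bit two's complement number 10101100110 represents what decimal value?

MSB is 1, so the value is negative. Find the magnitude:
1. Invert bits:  01010011001
2. Add 1:        01010011010  = 666
3. Apply sign:   -666

Answer: -666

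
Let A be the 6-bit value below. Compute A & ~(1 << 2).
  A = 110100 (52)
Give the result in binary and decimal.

Mask = ~(1 << 2) = 111011
Bit 2 of A is 1, so AND-ing with the mask clears it to 0.
  110100
& 111011
--------
  110000

Answer: 110000 (48)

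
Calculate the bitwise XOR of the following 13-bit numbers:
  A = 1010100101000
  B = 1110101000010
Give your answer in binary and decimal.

Apply ^ to each column (1 where bits differ):
  1010100101000
^ 1110101000010
---------------
  0100001101010

Answer: 0100001101010 (2154)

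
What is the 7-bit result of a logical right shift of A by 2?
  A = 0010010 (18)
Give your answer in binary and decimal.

Logical shift right by 2: drop the bottom 2 bit(s), prepend 2 zero(s) on the left.
  0010010  ->  keep [00100], discard [10], prepend 00
= 0000100

Answer: 0000100 (4)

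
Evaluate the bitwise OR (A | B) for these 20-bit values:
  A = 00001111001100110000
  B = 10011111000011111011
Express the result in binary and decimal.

Apply | to each column (1 where either bit is 1):
  00001111001100110000
| 10011111000011111011
----------------------
  10011111001111111011

Answer: 10011111001111111011 (652283)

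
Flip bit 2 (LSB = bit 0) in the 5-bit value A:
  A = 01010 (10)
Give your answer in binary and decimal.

Mask = 1 << 2 = 00100
Bit 2 of A is 0; XOR with the mask flips it to 1.
  01010
^ 00100
-------
  01110

Answer: 01110 (14)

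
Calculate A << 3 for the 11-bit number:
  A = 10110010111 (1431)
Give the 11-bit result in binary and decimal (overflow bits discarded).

Shift left by 3: drop the top 3 bit(s), append 3 zero(s) on the right.
  10110010111  ->  discard [101], keep [10010111], append 000
= 10010111000

Answer: 10010111000 (1208)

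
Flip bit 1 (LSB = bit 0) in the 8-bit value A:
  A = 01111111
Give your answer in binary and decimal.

Mask = 1 << 1 = 00000010
Bit 1 of A is 1; XOR with the mask flips it to 0.
  01111111
^ 00000010
----------
  01111101

Answer: 01111101 (125)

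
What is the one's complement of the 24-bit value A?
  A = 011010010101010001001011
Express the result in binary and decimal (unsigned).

Flip each bit (0->1, 1->0):
  011010010101010001001011
  100101101010101110110100

Answer: 100101101010101110110100 (9874356)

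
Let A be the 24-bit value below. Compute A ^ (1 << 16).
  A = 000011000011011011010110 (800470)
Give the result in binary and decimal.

Mask = 1 << 16 = 000000010000000000000000
Bit 16 of A is 0; XOR with the mask flips it to 1.
  000011000011011011010110
^ 000000010000000000000000
--------------------------
  000011010011011011010110

Answer: 000011010011011011010110 (866006)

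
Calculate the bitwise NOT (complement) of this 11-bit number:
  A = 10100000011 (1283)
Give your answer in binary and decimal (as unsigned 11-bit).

Flip each bit (0->1, 1->0):
  10100000011
  01011111100

Answer: 01011111100 (764)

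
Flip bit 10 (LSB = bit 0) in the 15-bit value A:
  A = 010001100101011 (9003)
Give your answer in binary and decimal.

Mask = 1 << 10 = 000010000000000
Bit 10 of A is 0; XOR with the mask flips it to 1.
  010001100101011
^ 000010000000000
-----------------
  010011100101011

Answer: 010011100101011 (10027)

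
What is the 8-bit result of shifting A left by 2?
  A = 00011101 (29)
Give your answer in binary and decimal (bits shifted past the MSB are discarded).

Shift left by 2: drop the top 2 bit(s), append 2 zero(s) on the right.
  00011101  ->  discard [00], keep [011101], append 00
= 01110100

Answer: 01110100 (116)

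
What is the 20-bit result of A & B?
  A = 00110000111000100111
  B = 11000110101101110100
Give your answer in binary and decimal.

Apply & to each column (1 only where both bits are 1):
  00110000111000100111
& 11000110101101110100
----------------------
  00000000101000100100

Answer: 00000000101000100100 (2596)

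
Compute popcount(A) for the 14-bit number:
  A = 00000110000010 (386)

00000110000010
1-bits at positions (from bit 0 = LSB): 1, 7, 8
Count = 3

Answer: 3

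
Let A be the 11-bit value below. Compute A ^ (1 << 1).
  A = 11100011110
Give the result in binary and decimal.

Mask = 1 << 1 = 00000000010
Bit 1 of A is 1; XOR with the mask flips it to 0.
  11100011110
^ 00000000010
-------------
  11100011100

Answer: 11100011100 (1820)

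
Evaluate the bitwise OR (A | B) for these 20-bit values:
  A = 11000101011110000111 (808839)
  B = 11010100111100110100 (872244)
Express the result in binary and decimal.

Apply | to each column (1 where either bit is 1):
  11000101011110000111
| 11010100111100110100
----------------------
  11010101111110110111

Answer: 11010101111110110111 (876471)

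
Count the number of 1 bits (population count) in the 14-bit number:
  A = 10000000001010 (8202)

10000000001010
1-bits at positions (from bit 0 = LSB): 1, 3, 13
Count = 3

Answer: 3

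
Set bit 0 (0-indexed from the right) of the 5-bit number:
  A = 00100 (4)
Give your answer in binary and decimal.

Mask = 1 << 0 = 00001
Bit 0 of A is 0, so OR-ing with the mask flips it to 1.
  00100
| 00001
-------
  00101

Answer: 00101 (5)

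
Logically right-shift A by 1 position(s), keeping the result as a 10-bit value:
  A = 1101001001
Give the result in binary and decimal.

Logical shift right by 1: drop the bottom 1 bit(s), prepend 1 zero(s) on the left.
  1101001001  ->  keep [110100100], discard [1], prepend 0
= 0110100100

Answer: 0110100100 (420)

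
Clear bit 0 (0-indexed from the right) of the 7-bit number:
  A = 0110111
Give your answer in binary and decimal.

Mask = ~(1 << 0) = 1111110
Bit 0 of A is 1, so AND-ing with the mask clears it to 0.
  0110111
& 1111110
---------
  0110110

Answer: 0110110 (54)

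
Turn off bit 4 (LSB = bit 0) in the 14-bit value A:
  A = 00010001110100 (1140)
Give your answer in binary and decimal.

Mask = ~(1 << 4) = 11111111101111
Bit 4 of A is 1, so AND-ing with the mask clears it to 0.
  00010001110100
& 11111111101111
----------------
  00010001100100

Answer: 00010001100100 (1124)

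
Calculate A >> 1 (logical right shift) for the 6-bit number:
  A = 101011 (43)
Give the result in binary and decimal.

Logical shift right by 1: drop the bottom 1 bit(s), prepend 1 zero(s) on the left.
  101011  ->  keep [10101], discard [1], prepend 0
= 010101

Answer: 010101 (21)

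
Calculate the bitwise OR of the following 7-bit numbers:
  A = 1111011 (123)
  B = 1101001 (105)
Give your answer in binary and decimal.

Apply | to each column (1 where either bit is 1):
  1111011
| 1101001
---------
  1111011

Answer: 1111011 (123)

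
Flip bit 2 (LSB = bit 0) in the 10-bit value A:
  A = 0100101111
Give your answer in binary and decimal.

Mask = 1 << 2 = 0000000100
Bit 2 of A is 1; XOR with the mask flips it to 0.
  0100101111
^ 0000000100
------------
  0100101011

Answer: 0100101011 (299)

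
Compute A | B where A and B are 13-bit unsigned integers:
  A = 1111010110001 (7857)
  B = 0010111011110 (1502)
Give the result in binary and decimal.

Apply | to each column (1 where either bit is 1):
  1111010110001
| 0010111011110
---------------
  1111111111111

Answer: 1111111111111 (8191)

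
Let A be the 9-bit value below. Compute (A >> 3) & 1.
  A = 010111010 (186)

Bit 3 is the 4th from the right.
  010111010
       ^
That bit is 1.

Answer: 1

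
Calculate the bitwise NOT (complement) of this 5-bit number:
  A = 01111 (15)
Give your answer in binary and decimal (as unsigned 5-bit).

Flip each bit (0->1, 1->0):
  01111
  10000

Answer: 10000 (16)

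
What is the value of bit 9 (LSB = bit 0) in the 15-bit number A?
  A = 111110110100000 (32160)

Bit 9 is the 10th from the right.
  111110110100000
       ^
That bit is 0.

Answer: 0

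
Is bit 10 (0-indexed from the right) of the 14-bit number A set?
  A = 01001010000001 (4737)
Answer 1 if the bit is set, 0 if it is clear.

Bit 10 is the 11th from the right.
  01001010000001
     ^
That bit is 0.

Answer: 0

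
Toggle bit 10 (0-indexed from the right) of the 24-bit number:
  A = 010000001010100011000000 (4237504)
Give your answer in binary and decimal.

Mask = 1 << 10 = 000000000000010000000000
Bit 10 of A is 0; XOR with the mask flips it to 1.
  010000001010100011000000
^ 000000000000010000000000
--------------------------
  010000001010110011000000

Answer: 010000001010110011000000 (4238528)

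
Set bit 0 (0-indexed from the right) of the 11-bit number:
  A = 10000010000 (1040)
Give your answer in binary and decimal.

Mask = 1 << 0 = 00000000001
Bit 0 of A is 0, so OR-ing with the mask flips it to 1.
  10000010000
| 00000000001
-------------
  10000010001

Answer: 10000010001 (1041)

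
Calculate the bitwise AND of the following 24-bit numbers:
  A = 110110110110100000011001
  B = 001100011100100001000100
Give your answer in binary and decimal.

Apply & to each column (1 only where both bits are 1):
  110110110110100000011001
& 001100011100100001000100
--------------------------
  000100010100100000000000

Answer: 000100010100100000000000 (1132544)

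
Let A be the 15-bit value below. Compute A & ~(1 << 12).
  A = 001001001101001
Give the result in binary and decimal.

Mask = ~(1 << 12) = 110111111111111
Bit 12 of A is 1, so AND-ing with the mask clears it to 0.
  001001001101001
& 110111111111111
-----------------
  000001001101001

Answer: 000001001101001 (617)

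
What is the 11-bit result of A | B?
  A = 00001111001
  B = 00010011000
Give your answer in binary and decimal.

Apply | to each column (1 where either bit is 1):
  00001111001
| 00010011000
-------------
  00011111001

Answer: 00011111001 (249)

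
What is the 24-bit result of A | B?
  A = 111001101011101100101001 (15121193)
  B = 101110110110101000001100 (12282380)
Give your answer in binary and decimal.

Apply | to each column (1 where either bit is 1):
  111001101011101100101001
| 101110110110101000001100
--------------------------
  111111111111101100101101

Answer: 111111111111101100101101 (16775981)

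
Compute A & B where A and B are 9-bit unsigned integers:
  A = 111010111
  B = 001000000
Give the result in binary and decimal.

Apply & to each column (1 only where both bits are 1):
  111010111
& 001000000
-----------
  001000000

Answer: 001000000 (64)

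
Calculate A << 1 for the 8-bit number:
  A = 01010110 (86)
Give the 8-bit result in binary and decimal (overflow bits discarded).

Shift left by 1: drop the top 1 bit(s), append 1 zero(s) on the right.
  01010110  ->  discard [0], keep [1010110], append 0
= 10101100

Answer: 10101100 (172)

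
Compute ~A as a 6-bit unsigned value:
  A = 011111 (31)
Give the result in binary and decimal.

Flip each bit (0->1, 1->0):
  011111
  100000

Answer: 100000 (32)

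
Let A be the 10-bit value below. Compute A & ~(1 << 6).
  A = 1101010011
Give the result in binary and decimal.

Mask = ~(1 << 6) = 1110111111
Bit 6 of A is 1, so AND-ing with the mask clears it to 0.
  1101010011
& 1110111111
------------
  1100010011

Answer: 1100010011 (787)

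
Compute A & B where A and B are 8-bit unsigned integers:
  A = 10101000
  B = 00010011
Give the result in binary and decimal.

Apply & to each column (1 only where both bits are 1):
  10101000
& 00010011
----------
  00000000

Answer: 00000000 (0)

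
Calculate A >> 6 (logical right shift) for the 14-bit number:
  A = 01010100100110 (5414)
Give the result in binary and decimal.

Logical shift right by 6: drop the bottom 6 bit(s), prepend 6 zero(s) on the left.
  01010100100110  ->  keep [01010100], discard [100110], prepend 000000
= 00000001010100

Answer: 00000001010100 (84)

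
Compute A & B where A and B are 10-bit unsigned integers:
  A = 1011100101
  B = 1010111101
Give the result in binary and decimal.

Apply & to each column (1 only where both bits are 1):
  1011100101
& 1010111101
------------
  1010100101

Answer: 1010100101 (677)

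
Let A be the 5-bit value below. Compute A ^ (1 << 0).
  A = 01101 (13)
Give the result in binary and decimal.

Mask = 1 << 0 = 00001
Bit 0 of A is 1; XOR with the mask flips it to 0.
  01101
^ 00001
-------
  01100

Answer: 01100 (12)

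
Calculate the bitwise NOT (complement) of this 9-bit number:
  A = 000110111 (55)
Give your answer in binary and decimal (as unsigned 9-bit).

Flip each bit (0->1, 1->0):
  000110111
  111001000

Answer: 111001000 (456)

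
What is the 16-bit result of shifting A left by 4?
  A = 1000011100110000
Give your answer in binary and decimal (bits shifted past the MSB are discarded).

Shift left by 4: drop the top 4 bit(s), append 4 zero(s) on the right.
  1000011100110000  ->  discard [1000], keep [011100110000], append 0000
= 0111001100000000

Answer: 0111001100000000 (29440)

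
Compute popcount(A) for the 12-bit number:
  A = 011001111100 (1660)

011001111100
1-bits at positions (from bit 0 = LSB): 2, 3, 4, 5, 6, 9, 10
Count = 7

Answer: 7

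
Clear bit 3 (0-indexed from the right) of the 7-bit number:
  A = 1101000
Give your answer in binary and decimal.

Mask = ~(1 << 3) = 1110111
Bit 3 of A is 1, so AND-ing with the mask clears it to 0.
  1101000
& 1110111
---------
  1100000

Answer: 1100000 (96)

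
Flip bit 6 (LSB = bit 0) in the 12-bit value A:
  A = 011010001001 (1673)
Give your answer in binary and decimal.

Mask = 1 << 6 = 000001000000
Bit 6 of A is 0; XOR with the mask flips it to 1.
  011010001001
^ 000001000000
--------------
  011011001001

Answer: 011011001001 (1737)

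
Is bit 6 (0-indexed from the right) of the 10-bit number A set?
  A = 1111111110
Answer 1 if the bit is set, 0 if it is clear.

Bit 6 is the 7th from the right.
  1111111110
     ^
That bit is 1.

Answer: 1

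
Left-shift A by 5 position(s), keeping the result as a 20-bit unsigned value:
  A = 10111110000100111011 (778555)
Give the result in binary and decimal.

Shift left by 5: drop the top 5 bit(s), append 5 zero(s) on the right.
  10111110000100111011  ->  discard [10111], keep [110000100111011], append 00000
= 11000010011101100000

Answer: 11000010011101100000 (796512)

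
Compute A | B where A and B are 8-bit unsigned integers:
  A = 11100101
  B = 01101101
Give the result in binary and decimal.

Apply | to each column (1 where either bit is 1):
  11100101
| 01101101
----------
  11101101

Answer: 11101101 (237)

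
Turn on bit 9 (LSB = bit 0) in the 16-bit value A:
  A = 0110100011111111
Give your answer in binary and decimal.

Mask = 1 << 9 = 0000001000000000
Bit 9 of A is 0, so OR-ing with the mask flips it to 1.
  0110100011111111
| 0000001000000000
------------------
  0110101011111111

Answer: 0110101011111111 (27391)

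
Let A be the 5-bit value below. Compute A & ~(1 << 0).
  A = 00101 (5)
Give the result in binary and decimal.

Mask = ~(1 << 0) = 11110
Bit 0 of A is 1, so AND-ing with the mask clears it to 0.
  00101
& 11110
-------
  00100

Answer: 00100 (4)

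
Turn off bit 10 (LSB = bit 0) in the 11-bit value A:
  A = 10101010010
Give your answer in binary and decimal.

Mask = ~(1 << 10) = 01111111111
Bit 10 of A is 1, so AND-ing with the mask clears it to 0.
  10101010010
& 01111111111
-------------
  00101010010

Answer: 00101010010 (338)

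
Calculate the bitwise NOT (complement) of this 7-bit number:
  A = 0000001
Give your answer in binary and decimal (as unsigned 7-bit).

Flip each bit (0->1, 1->0):
  0000001
  1111110

Answer: 1111110 (126)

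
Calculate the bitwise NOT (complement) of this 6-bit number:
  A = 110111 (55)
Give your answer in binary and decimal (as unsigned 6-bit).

Flip each bit (0->1, 1->0):
  110111
  001000

Answer: 001000 (8)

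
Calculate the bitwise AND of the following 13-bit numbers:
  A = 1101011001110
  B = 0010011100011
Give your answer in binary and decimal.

Apply & to each column (1 only where both bits are 1):
  1101011001110
& 0010011100011
---------------
  0000011000010

Answer: 0000011000010 (194)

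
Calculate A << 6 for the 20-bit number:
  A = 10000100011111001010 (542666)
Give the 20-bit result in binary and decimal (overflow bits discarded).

Shift left by 6: drop the top 6 bit(s), append 6 zero(s) on the right.
  10000100011111001010  ->  discard [100001], keep [00011111001010], append 000000
= 00011111001010000000

Answer: 00011111001010000000 (127616)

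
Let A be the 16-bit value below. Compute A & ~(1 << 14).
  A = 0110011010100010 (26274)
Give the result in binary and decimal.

Mask = ~(1 << 14) = 1011111111111111
Bit 14 of A is 1, so AND-ing with the mask clears it to 0.
  0110011010100010
& 1011111111111111
------------------
  0010011010100010

Answer: 0010011010100010 (9890)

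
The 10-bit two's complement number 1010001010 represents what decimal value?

MSB is 1, so the value is negative. Find the magnitude:
1. Invert bits:  0101110101
2. Add 1:        0101110110  = 374
3. Apply sign:   -374

Answer: -374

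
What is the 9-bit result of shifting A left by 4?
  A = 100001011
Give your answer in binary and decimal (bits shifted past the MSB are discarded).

Shift left by 4: drop the top 4 bit(s), append 4 zero(s) on the right.
  100001011  ->  discard [1000], keep [01011], append 0000
= 010110000

Answer: 010110000 (176)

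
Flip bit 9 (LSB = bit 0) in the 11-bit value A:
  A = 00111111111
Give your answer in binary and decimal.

Mask = 1 << 9 = 01000000000
Bit 9 of A is 0; XOR with the mask flips it to 1.
  00111111111
^ 01000000000
-------------
  01111111111

Answer: 01111111111 (1023)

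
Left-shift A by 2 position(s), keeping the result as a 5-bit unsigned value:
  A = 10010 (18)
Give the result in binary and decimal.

Shift left by 2: drop the top 2 bit(s), append 2 zero(s) on the right.
  10010  ->  discard [10], keep [010], append 00
= 01000

Answer: 01000 (8)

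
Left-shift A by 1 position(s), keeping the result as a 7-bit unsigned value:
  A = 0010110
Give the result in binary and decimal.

Shift left by 1: drop the top 1 bit(s), append 1 zero(s) on the right.
  0010110  ->  discard [0], keep [010110], append 0
= 0101100

Answer: 0101100 (44)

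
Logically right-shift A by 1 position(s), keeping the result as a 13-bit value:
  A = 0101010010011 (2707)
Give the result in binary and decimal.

Logical shift right by 1: drop the bottom 1 bit(s), prepend 1 zero(s) on the left.
  0101010010011  ->  keep [010101001001], discard [1], prepend 0
= 0010101001001

Answer: 0010101001001 (1353)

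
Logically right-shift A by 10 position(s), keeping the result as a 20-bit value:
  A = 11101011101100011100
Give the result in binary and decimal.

Logical shift right by 10: drop the bottom 10 bit(s), prepend 10 zero(s) on the left.
  11101011101100011100  ->  keep [1110101110], discard [1100011100], prepend 0000000000
= 00000000001110101110

Answer: 00000000001110101110 (942)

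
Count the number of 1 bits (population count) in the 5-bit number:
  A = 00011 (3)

00011
1-bits at positions (from bit 0 = LSB): 0, 1
Count = 2

Answer: 2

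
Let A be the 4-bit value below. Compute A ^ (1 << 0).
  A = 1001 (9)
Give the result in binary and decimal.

Mask = 1 << 0 = 0001
Bit 0 of A is 1; XOR with the mask flips it to 0.
  1001
^ 0001
------
  1000

Answer: 1000 (8)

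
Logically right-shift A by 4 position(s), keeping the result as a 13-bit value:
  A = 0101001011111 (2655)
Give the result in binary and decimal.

Logical shift right by 4: drop the bottom 4 bit(s), prepend 4 zero(s) on the left.
  0101001011111  ->  keep [010100101], discard [1111], prepend 0000
= 0000010100101

Answer: 0000010100101 (165)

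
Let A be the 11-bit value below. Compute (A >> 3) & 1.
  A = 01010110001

Bit 3 is the 4th from the right.
  01010110001
         ^
That bit is 0.

Answer: 0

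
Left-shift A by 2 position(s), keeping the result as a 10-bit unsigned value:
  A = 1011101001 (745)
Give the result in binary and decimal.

Shift left by 2: drop the top 2 bit(s), append 2 zero(s) on the right.
  1011101001  ->  discard [10], keep [11101001], append 00
= 1110100100

Answer: 1110100100 (932)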